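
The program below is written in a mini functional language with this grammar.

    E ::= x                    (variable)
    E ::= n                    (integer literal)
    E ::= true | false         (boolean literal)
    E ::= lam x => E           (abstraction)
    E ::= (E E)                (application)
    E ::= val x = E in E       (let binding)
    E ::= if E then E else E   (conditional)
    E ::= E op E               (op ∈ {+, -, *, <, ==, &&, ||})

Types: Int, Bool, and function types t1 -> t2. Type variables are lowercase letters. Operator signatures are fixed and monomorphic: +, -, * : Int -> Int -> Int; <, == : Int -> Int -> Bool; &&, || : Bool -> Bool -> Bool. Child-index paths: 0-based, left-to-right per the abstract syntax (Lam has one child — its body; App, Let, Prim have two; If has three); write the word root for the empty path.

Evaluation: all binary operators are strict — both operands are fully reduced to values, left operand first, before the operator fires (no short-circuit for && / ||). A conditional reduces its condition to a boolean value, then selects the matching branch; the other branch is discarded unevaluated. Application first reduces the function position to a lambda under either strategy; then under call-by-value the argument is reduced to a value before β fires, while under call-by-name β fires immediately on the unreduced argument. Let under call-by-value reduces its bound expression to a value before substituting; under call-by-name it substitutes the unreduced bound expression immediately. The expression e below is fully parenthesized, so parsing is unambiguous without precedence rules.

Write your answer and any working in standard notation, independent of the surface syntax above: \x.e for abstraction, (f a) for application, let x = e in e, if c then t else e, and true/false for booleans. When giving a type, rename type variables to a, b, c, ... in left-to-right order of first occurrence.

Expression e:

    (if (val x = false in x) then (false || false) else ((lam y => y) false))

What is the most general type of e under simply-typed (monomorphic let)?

Working:
let x : Bool
x : Bool
  unify Bool ~ Bool
  unify Bool ~ Bool
  unify Bool ~ Bool
y : a
\y._ : a -> a
  unify a -> a ~ Bool -> b
  unify a ~ Bool
  unify Bool ~ b
_ _ : Bool
  unify Bool ~ Bool

Answer: Bool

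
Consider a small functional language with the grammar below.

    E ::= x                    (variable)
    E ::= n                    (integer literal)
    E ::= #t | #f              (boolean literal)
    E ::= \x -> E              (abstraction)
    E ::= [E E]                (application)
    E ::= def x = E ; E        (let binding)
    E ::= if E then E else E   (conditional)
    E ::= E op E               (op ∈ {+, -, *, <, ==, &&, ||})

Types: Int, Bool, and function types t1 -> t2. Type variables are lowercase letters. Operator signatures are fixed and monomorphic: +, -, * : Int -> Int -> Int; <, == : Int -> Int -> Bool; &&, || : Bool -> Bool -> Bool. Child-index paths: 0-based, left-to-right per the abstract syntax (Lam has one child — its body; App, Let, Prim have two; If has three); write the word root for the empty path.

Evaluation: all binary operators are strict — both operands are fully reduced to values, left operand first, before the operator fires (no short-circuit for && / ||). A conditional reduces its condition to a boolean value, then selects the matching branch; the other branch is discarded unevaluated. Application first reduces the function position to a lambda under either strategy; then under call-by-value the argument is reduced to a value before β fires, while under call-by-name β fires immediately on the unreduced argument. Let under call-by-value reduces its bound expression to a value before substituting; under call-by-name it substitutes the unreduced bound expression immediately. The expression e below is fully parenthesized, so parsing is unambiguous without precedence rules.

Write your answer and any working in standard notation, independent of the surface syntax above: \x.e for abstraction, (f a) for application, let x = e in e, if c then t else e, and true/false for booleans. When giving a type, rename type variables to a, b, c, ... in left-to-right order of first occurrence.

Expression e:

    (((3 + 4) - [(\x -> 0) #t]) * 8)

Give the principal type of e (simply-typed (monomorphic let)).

Working:
  unify Int ~ Int
  unify Int ~ Int
  unify Int ~ Int
\x._ : a -> Int
  unify a -> Int ~ Bool -> b
  unify a ~ Bool
  unify Int ~ b
_ _ : Int
  unify Int ~ Int
  unify Int ~ Int
  unify Int ~ Int

Answer: Int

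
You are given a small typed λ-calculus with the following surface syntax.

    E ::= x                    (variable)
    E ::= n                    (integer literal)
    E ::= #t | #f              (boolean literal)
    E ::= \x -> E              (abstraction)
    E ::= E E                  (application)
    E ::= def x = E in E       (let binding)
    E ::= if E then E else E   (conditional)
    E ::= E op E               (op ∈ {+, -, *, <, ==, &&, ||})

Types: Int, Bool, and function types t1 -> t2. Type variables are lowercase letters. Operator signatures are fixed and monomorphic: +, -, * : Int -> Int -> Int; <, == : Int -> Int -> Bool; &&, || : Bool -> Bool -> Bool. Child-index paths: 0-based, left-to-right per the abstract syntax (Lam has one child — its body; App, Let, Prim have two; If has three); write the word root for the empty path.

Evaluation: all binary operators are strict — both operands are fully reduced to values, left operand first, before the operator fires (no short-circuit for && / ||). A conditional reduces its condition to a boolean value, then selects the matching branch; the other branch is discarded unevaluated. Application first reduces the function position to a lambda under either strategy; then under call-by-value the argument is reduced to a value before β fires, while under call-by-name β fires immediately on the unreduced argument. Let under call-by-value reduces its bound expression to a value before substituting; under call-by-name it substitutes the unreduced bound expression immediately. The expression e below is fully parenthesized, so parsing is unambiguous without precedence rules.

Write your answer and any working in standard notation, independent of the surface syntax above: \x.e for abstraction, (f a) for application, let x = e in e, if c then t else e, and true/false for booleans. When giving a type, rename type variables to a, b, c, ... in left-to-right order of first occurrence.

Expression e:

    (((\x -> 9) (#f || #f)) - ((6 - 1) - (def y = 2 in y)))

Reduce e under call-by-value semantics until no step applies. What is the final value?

Working:
step 0: (((\x.9) (false || false)) - ((6 - 1) - (let y = 2 in y)))
step 1: [delta@0.1] (((\x.9) false) - ((6 - 1) - (let y = 2 in y)))
step 2: [beta@0] (9 - ((6 - 1) - (let y = 2 in y)))
step 3: [delta@1.0] (9 - (5 - (let y = 2 in y)))
step 4: [let@1.1] (9 - (5 - 2))
step 5: [delta@1] (9 - 3)
step 6: [delta@root] 6

Answer: 6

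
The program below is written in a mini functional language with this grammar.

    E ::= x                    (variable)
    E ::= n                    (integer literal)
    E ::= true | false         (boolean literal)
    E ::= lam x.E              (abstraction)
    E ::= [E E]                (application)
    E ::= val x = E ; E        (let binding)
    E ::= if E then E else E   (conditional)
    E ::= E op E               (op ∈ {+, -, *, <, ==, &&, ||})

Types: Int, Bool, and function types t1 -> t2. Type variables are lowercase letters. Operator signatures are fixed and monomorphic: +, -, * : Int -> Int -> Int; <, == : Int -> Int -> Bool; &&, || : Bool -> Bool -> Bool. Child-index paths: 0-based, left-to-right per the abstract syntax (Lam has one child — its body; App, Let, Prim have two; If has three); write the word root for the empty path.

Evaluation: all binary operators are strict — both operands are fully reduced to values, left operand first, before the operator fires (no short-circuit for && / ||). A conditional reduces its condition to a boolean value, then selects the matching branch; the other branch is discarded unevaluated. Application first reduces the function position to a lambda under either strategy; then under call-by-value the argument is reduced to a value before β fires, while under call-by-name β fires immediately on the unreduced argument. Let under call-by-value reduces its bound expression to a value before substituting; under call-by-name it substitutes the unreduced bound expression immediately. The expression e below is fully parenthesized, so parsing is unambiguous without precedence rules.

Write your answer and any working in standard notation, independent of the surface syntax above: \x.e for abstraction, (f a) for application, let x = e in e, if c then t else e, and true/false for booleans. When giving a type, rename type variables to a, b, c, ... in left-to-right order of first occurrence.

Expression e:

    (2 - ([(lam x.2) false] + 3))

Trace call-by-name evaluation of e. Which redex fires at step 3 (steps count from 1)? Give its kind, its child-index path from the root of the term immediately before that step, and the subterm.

Answer: delta at root : (2 - 5)

Trace:
step 0: (2 - (((\x.2) false) + 3))
step 1: [beta@1.0] (2 - (2 + 3))
step 2: [delta@1] (2 - 5)
step 3: [delta@root] -3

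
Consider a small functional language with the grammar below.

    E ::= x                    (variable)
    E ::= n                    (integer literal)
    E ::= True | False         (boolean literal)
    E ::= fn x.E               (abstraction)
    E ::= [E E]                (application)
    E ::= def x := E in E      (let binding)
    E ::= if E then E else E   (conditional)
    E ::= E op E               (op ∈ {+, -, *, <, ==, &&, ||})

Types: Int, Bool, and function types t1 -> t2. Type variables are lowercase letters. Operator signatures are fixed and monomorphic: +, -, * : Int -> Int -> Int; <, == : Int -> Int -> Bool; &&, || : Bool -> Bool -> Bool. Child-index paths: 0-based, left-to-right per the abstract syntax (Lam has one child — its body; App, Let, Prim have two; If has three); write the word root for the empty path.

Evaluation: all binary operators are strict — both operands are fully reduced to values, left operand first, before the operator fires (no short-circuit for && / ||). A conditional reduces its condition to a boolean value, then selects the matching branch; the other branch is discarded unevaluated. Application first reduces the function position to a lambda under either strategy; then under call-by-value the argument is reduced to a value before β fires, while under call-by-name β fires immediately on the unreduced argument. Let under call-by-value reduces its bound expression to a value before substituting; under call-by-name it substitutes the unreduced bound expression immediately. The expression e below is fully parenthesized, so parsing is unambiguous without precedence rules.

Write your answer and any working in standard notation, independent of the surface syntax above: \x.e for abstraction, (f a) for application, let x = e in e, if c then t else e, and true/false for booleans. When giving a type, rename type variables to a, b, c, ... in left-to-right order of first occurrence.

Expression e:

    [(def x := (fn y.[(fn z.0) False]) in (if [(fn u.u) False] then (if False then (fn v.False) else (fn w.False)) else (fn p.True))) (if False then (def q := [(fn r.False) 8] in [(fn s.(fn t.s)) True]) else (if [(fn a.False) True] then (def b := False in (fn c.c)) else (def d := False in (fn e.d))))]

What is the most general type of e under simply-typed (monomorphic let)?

Derivation:
\z._ : b -> Int
  unify b -> Int ~ Bool -> c
  unify b ~ Bool
  unify Int ~ c
_ _ : Int
\y._ : a -> Int
let x : a -> Int
u : d
\u._ : d -> d
  unify d -> d ~ Bool -> e
  unify d ~ Bool
  unify Bool ~ e
_ _ : Bool
  unify Bool ~ Bool
  unify Bool ~ Bool
\v._ : f -> Bool
\w._ : g -> Bool
  unify f -> Bool ~ g -> Bool
  unify f ~ g
  unify Bool ~ Bool
\p._ : h -> Bool
  unify g -> Bool ~ h -> Bool
  unify g ~ h
  unify Bool ~ Bool
  unify Bool ~ Bool
\r._ : i -> Bool
  unify i -> Bool ~ Int -> j
  unify i ~ Int
  unify Bool ~ j
_ _ : Bool
let q : Bool
s : k
\t._ : l -> k
\s._ : k -> l -> k
  unify k -> l -> k ~ Bool -> m
  unify k ~ Bool
  unify l -> Bool ~ m
_ _ : l -> Bool
\a._ : n -> Bool
  unify n -> Bool ~ Bool -> o
  unify n ~ Bool
  unify Bool ~ o
_ _ : Bool
  unify Bool ~ Bool
let b : Bool
c : p
\c._ : p -> p
let d : Bool
d : Bool
\e._ : q -> Bool
  unify p -> p ~ q -> Bool
  unify p ~ q
  unify q ~ Bool
  unify l -> Bool ~ Bool -> Bool
  unify l ~ Bool
  unify Bool ~ Bool
  unify h -> Bool ~ (Bool -> Bool) -> r
  unify h ~ Bool -> Bool
  unify Bool ~ r
_ _ : Bool

Answer: Bool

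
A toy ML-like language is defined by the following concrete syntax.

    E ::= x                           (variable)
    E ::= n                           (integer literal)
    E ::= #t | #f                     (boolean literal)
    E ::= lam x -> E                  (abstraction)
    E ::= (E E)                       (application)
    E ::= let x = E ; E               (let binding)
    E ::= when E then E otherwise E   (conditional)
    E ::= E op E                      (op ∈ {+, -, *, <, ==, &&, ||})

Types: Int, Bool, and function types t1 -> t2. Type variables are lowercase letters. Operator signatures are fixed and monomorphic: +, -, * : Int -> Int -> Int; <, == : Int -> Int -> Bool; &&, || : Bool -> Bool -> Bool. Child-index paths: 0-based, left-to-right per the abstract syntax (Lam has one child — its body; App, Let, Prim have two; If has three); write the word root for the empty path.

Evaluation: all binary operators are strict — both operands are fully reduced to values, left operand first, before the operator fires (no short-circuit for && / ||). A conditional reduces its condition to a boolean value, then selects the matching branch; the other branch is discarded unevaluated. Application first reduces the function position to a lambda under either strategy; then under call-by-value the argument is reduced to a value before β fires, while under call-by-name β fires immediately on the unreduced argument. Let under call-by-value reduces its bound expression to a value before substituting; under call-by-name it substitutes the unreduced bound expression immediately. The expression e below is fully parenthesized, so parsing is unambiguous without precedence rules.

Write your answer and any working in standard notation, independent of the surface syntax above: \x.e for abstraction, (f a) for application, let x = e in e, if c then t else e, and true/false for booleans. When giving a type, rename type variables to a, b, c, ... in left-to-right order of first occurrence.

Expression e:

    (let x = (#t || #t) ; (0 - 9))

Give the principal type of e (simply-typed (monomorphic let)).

Answer: Int

Trace:
  unify Bool ~ Bool
  unify Bool ~ Bool
let x : Bool
  unify Int ~ Int
  unify Int ~ Int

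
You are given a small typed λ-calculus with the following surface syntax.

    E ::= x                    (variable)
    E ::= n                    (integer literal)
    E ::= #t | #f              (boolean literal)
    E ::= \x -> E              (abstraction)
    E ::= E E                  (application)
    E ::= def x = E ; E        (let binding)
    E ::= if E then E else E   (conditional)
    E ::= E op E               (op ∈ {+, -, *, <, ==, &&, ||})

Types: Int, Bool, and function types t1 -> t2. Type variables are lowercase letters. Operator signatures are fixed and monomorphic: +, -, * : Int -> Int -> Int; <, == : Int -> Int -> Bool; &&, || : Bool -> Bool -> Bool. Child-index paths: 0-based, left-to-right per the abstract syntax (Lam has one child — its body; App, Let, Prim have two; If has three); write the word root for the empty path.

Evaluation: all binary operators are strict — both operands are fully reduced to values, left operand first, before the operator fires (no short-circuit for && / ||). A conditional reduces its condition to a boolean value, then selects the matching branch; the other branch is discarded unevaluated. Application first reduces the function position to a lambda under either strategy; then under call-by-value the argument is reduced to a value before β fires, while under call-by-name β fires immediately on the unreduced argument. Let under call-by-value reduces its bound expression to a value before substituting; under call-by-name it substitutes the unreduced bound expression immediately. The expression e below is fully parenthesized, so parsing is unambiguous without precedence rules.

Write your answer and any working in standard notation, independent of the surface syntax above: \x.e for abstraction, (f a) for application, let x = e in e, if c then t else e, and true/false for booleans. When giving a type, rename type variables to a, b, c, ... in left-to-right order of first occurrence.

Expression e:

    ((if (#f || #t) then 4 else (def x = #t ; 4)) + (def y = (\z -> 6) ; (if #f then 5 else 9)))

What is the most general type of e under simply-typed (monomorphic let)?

Answer: Int

Working:
  unify Bool ~ Bool
  unify Bool ~ Bool
  unify Bool ~ Bool
let x : Bool
  unify Int ~ Int
  unify Int ~ Int
\z._ : a -> Int
let y : a -> Int
  unify Bool ~ Bool
  unify Int ~ Int
  unify Int ~ Int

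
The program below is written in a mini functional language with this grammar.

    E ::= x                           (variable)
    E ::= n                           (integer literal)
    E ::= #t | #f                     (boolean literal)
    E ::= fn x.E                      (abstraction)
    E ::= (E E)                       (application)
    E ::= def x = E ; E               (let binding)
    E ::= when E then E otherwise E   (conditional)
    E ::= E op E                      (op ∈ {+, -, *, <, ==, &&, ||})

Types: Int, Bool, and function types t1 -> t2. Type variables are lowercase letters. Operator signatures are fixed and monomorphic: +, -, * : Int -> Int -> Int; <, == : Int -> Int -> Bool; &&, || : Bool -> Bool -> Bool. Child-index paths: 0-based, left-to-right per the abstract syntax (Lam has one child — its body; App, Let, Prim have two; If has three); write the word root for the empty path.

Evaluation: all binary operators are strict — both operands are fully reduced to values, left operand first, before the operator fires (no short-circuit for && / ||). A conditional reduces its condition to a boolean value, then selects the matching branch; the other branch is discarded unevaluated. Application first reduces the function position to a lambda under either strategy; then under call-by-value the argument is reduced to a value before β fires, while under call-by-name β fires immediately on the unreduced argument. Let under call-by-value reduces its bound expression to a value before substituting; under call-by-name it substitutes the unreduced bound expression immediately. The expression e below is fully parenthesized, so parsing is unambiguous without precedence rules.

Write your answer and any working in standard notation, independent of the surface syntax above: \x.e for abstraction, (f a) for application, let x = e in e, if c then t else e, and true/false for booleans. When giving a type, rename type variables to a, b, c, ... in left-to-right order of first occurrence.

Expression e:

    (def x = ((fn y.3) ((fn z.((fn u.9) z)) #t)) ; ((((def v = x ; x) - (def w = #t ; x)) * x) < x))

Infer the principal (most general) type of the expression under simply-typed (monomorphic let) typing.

Answer: Bool

Derivation:
\y._ : a -> Int
\u._ : c -> Int
z : b
  unify c -> Int ~ b -> d
  unify c ~ b
  unify Int ~ d
_ _ : Int
\z._ : b -> Int
  unify b -> Int ~ Bool -> e
  unify b ~ Bool
  unify Int ~ e
_ _ : Int
  unify a -> Int ~ Int -> f
  unify a ~ Int
  unify Int ~ f
_ _ : Int
let x : Int
x : Int
let v : Int
x : Int
  unify Int ~ Int
let w : Bool
x : Int
  unify Int ~ Int
  unify Int ~ Int
x : Int
  unify Int ~ Int
  unify Int ~ Int
x : Int
  unify Int ~ Int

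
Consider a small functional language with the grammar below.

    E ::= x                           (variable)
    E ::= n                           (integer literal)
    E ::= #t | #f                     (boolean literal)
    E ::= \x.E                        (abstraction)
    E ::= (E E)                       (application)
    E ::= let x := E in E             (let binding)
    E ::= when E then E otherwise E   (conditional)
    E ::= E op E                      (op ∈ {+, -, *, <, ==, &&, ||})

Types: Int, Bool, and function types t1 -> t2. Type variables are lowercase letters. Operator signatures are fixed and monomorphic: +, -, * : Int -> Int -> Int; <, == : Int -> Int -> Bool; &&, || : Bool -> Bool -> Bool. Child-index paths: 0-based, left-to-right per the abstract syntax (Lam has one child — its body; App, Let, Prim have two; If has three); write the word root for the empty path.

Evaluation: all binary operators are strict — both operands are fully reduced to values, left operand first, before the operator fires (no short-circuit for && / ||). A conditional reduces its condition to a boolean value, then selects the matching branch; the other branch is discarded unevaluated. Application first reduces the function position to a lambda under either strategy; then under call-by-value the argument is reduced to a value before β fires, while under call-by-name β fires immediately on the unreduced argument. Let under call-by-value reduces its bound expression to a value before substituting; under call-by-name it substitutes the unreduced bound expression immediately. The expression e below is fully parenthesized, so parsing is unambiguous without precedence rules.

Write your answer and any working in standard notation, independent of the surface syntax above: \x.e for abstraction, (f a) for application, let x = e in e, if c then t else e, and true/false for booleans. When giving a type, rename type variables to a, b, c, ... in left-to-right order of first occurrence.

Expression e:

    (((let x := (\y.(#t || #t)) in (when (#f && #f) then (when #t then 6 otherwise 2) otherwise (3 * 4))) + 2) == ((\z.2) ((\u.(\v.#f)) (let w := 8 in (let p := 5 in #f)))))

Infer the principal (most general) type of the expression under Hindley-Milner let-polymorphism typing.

Working:
  unify Bool ~ Bool
  unify Bool ~ Bool
\y._ : a -> Bool
let x : forall. a -> Bool
  unify Bool ~ Bool
  unify Bool ~ Bool
  unify Bool ~ Bool
  unify Bool ~ Bool
  unify Int ~ Int
  unify Int ~ Int
  unify Int ~ Int
  unify Int ~ Int
  unify Int ~ Int
  unify Int ~ Int
  unify Int ~ Int
\z._ : b -> Int
\v._ : d -> Bool
\u._ : c -> d -> Bool
let w : Int
let p : Int
  unify c -> d -> Bool ~ Bool -> e
  unify c ~ Bool
  unify d -> Bool ~ e
_ _ : d -> Bool
  unify b -> Int ~ (d -> Bool) -> f
  unify b ~ d -> Bool
  unify Int ~ f
_ _ : Int
  unify Int ~ Int

Answer: Bool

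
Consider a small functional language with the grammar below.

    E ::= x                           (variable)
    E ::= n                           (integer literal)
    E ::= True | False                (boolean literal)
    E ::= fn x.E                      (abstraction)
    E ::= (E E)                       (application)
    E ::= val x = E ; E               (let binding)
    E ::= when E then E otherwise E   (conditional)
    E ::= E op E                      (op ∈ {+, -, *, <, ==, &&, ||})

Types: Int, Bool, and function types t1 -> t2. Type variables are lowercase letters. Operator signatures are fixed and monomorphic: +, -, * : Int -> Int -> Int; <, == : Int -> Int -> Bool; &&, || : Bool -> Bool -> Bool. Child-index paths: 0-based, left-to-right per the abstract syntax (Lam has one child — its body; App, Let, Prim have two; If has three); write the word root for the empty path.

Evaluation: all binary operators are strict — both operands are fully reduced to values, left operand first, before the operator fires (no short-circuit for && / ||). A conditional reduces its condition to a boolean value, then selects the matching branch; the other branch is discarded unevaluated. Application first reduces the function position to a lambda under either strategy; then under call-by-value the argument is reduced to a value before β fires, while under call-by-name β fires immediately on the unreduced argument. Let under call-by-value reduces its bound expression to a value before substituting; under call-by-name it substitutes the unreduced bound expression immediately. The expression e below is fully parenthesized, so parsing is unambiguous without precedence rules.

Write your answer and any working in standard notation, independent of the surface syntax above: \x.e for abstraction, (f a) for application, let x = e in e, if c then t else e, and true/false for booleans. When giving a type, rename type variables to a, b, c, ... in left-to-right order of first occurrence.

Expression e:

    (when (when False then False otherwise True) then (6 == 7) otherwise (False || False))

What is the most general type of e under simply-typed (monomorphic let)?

Answer: Bool

Derivation:
  unify Bool ~ Bool
  unify Bool ~ Bool
  unify Bool ~ Bool
  unify Int ~ Int
  unify Int ~ Int
  unify Bool ~ Bool
  unify Bool ~ Bool
  unify Bool ~ Bool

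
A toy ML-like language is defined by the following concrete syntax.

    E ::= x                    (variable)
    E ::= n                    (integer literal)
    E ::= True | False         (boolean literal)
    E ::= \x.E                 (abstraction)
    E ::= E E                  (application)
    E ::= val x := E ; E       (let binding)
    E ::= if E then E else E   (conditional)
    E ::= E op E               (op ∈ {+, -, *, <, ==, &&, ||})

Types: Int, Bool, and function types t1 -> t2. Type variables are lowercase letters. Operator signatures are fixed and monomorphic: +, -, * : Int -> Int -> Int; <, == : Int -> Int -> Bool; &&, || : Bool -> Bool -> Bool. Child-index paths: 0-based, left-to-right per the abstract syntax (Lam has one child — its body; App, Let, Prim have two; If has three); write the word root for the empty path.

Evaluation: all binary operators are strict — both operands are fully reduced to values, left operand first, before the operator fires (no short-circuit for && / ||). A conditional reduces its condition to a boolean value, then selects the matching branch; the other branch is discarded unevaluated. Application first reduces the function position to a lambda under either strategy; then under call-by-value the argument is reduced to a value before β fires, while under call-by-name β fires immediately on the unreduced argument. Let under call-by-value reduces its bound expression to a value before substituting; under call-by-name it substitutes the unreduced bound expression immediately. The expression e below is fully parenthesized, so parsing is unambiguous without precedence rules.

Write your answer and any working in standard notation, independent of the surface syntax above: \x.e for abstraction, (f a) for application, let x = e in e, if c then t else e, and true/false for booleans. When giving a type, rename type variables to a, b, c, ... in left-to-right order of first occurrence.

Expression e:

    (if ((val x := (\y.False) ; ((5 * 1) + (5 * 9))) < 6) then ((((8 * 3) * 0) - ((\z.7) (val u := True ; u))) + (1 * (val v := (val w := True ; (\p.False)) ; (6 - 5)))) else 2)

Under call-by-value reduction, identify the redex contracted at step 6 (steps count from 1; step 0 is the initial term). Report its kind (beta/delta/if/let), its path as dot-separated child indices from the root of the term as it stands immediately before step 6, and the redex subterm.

Answer: if at root : (if false then ((((8 * 3) * 0) - ((\z.7) (let u = true in u))) + (1 * (let v = (let w = true in (\p.false)) in (6 - 5)))) else 2)

Working:
step 0: (if ((let x = (\y.false) in ((5 * 1) + (5 * 9))) < 6) then ((((8 * 3) * 0) - ((\z.7) (let u = true in u))) + (1 * (let v = (let w = true in (\p.false)) in (6 - 5)))) else 2)
step 1: [let@0.0] (if (((5 * 1) + (5 * 9)) < 6) then ((((8 * 3) * 0) - ((\z.7) (let u = true in u))) + (1 * (let v = (let w = true in (\p.false)) in (6 - 5)))) else 2)
step 2: [delta@0.0.0] (if ((5 + (5 * 9)) < 6) then ((((8 * 3) * 0) - ((\z.7) (let u = true in u))) + (1 * (let v = (let w = true in (\p.false)) in (6 - 5)))) else 2)
step 3: [delta@0.0.1] (if ((5 + 45) < 6) then ((((8 * 3) * 0) - ((\z.7) (let u = true in u))) + (1 * (let v = (let w = true in (\p.false)) in (6 - 5)))) else 2)
step 4: [delta@0.0] (if (50 < 6) then ((((8 * 3) * 0) - ((\z.7) (let u = true in u))) + (1 * (let v = (let w = true in (\p.false)) in (6 - 5)))) else 2)
step 5: [delta@0] (if false then ((((8 * 3) * 0) - ((\z.7) (let u = true in u))) + (1 * (let v = (let w = true in (\p.false)) in (6 - 5)))) else 2)
step 6: [if@root] 2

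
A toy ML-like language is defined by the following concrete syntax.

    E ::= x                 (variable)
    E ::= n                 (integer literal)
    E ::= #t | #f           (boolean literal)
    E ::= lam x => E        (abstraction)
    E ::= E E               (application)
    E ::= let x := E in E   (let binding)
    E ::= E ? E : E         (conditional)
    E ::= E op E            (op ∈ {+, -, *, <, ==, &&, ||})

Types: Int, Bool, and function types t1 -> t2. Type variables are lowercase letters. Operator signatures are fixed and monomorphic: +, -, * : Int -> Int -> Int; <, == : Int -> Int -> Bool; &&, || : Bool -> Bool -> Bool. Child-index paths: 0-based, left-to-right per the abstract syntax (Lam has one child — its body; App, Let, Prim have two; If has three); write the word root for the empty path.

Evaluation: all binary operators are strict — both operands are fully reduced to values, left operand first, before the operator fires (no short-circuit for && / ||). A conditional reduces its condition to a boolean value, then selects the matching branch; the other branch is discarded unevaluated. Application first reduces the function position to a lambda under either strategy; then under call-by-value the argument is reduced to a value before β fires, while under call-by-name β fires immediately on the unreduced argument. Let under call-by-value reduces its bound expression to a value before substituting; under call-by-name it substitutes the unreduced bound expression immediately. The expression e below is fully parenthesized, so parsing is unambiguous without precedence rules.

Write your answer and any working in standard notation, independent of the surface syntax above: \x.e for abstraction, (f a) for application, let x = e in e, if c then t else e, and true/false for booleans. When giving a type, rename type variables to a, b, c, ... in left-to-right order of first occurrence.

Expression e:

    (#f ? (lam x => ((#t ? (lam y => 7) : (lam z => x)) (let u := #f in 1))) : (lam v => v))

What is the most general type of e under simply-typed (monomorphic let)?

Derivation:
  unify Bool ~ Bool
  unify Bool ~ Bool
\y._ : b -> Int
x : a
\z._ : c -> a
  unify b -> Int ~ c -> a
  unify b ~ c
  unify Int ~ a
let u : Bool
  unify c -> Int ~ Int -> d
  unify c ~ Int
  unify Int ~ d
_ _ : Int
\x._ : Int -> Int
v : e
\v._ : e -> e
  unify Int -> Int ~ e -> e
  unify Int ~ e
  unify Int ~ Int

Answer: Int -> Int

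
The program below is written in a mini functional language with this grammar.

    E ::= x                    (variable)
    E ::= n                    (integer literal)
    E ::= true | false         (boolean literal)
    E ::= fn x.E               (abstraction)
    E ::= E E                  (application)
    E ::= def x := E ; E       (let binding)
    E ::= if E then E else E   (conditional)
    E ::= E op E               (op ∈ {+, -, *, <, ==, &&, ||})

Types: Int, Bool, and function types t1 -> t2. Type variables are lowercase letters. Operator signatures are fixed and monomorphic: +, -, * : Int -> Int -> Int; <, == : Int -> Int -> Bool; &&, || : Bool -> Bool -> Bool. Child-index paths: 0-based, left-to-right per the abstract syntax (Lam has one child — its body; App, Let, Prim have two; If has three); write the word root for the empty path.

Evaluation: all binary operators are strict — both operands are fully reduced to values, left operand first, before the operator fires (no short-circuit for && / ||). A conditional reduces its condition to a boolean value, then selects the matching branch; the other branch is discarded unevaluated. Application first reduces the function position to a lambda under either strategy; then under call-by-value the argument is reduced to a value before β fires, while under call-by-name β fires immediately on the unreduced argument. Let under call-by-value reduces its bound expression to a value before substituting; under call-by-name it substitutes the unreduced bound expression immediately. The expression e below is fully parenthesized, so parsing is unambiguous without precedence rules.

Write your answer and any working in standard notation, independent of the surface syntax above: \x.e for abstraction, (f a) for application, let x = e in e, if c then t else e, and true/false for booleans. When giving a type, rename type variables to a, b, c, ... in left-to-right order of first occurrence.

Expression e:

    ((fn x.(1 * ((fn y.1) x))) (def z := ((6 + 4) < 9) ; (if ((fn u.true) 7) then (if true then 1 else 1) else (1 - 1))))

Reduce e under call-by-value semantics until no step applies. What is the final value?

Answer: 1

Derivation:
step 0: ((\x.(1 * ((\y.1) x))) (let z = ((6 + 4) < 9) in (if ((\u.true) 7) then (if true then 1 else 1) else (1 - 1))))
step 1: [delta@1.0.0] ((\x.(1 * ((\y.1) x))) (let z = (10 < 9) in (if ((\u.true) 7) then (if true then 1 else 1) else (1 - 1))))
step 2: [delta@1.0] ((\x.(1 * ((\y.1) x))) (let z = false in (if ((\u.true) 7) then (if true then 1 else 1) else (1 - 1))))
step 3: [let@1] ((\x.(1 * ((\y.1) x))) (if ((\u.true) 7) then (if true then 1 else 1) else (1 - 1)))
step 4: [beta@1.0] ((\x.(1 * ((\y.1) x))) (if true then (if true then 1 else 1) else (1 - 1)))
step 5: [if@1] ((\x.(1 * ((\y.1) x))) (if true then 1 else 1))
step 6: [if@1] ((\x.(1 * ((\y.1) x))) 1)
step 7: [beta@root] (1 * ((\y.1) 1))
step 8: [beta@1] (1 * 1)
step 9: [delta@root] 1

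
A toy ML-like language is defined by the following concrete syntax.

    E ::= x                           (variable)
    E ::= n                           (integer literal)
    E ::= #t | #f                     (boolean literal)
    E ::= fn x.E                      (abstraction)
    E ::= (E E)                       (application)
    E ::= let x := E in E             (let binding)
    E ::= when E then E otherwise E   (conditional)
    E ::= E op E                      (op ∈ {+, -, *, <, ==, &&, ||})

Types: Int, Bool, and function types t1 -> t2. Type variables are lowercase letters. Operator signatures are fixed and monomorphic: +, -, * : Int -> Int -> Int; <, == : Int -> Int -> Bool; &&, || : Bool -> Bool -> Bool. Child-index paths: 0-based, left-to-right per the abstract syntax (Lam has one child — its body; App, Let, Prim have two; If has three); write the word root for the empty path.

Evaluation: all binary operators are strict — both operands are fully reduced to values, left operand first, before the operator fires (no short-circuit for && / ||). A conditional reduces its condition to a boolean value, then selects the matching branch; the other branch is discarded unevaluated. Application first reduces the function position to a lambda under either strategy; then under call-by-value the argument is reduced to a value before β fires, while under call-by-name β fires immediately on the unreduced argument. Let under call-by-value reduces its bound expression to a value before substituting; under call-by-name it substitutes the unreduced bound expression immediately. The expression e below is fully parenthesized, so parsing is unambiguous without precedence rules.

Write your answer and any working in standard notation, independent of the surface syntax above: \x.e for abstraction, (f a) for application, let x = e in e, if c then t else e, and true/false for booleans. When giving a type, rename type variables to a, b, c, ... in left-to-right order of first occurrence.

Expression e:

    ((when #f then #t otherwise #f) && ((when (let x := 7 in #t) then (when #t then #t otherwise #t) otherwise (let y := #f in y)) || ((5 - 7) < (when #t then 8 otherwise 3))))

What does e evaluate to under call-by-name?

Derivation:
step 0: ((if false then true else false) && ((if (let x = 7 in true) then (if true then true else true) else (let y = false in y)) || ((5 - 7) < (if true then 8 else 3))))
step 1: [if@0] (false && ((if (let x = 7 in true) then (if true then true else true) else (let y = false in y)) || ((5 - 7) < (if true then 8 else 3))))
step 2: [let@1.0.0] (false && ((if true then (if true then true else true) else (let y = false in y)) || ((5 - 7) < (if true then 8 else 3))))
step 3: [if@1.0] (false && ((if true then true else true) || ((5 - 7) < (if true then 8 else 3))))
step 4: [if@1.0] (false && (true || ((5 - 7) < (if true then 8 else 3))))
step 5: [delta@1.1.0] (false && (true || (-2 < (if true then 8 else 3))))
step 6: [if@1.1.1] (false && (true || (-2 < 8)))
step 7: [delta@1.1] (false && (true || true))
step 8: [delta@1] (false && true)
step 9: [delta@root] false

Answer: false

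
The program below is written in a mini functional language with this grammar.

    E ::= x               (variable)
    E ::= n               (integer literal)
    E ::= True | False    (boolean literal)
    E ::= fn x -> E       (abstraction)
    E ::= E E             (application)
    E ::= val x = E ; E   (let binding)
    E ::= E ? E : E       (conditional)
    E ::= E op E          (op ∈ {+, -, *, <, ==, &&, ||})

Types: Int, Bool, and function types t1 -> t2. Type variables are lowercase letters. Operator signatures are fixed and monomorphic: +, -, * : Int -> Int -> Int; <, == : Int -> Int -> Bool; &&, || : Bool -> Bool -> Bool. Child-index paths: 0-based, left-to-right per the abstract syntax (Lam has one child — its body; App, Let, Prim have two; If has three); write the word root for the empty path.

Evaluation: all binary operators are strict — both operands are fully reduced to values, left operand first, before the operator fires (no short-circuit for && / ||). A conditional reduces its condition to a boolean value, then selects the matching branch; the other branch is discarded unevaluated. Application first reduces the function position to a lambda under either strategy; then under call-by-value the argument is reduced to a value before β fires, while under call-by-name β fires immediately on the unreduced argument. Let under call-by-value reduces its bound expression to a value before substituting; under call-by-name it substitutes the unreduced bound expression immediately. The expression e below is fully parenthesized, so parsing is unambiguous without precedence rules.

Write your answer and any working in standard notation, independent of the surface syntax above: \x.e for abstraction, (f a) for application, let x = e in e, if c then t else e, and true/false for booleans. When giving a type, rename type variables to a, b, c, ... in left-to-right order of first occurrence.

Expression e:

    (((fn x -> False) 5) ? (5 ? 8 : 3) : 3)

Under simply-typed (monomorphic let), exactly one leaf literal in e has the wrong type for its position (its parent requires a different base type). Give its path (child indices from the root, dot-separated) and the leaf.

Trace:
\x._ : a -> Bool
  unify a -> Bool ~ Int -> b
  unify a ~ Int
  unify Bool ~ b
_ _ : Bool
  unify Bool ~ Bool
  unify Int ~ Bool
  FAIL: mismatch Int ~ Bool

Answer: 1.0 : 5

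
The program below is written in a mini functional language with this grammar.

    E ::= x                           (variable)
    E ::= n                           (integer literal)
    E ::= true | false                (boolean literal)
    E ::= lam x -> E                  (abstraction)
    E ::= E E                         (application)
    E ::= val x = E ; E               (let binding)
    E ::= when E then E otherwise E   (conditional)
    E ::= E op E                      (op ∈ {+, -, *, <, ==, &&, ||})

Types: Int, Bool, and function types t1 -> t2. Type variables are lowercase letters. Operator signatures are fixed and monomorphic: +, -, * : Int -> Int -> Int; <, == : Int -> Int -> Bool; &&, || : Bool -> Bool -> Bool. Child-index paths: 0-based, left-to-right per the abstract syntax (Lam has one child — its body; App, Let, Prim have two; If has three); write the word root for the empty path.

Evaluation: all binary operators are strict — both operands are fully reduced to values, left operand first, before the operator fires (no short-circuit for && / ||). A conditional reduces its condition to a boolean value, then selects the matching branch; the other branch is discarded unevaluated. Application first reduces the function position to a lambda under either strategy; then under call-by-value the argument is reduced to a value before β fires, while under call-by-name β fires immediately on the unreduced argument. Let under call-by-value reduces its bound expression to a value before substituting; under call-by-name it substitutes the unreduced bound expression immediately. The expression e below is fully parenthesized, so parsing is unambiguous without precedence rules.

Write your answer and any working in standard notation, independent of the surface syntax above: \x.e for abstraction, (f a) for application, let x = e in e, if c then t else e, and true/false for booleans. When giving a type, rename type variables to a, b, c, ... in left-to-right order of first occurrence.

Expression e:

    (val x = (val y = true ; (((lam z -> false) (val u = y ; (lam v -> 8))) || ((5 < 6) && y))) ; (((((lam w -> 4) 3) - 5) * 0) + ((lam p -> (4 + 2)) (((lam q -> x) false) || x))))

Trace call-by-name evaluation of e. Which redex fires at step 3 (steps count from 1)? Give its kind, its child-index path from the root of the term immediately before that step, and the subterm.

Trace:
step 0: (let x = (let y = true in (((\z.false) (let u = y in (\v.8))) || ((5 < 6) && y))) in (((((\w.4) 3) - 5) * 0) + ((\p.(4 + 2)) (((\q.x) false) || x))))
step 1: [let@root] (((((\w.4) 3) - 5) * 0) + ((\p.(4 + 2)) (((\q.(let y = true in (((\z.false) (let u = y in (\v.8))) || ((5 < 6) && y)))) false) || (let y = true in (((\z.false) (let u = y in (\v.8))) || ((5 < 6) && y))))))
step 2: [beta@0.0.0] (((4 - 5) * 0) + ((\p.(4 + 2)) (((\q.(let y = true in (((\z.false) (let u = y in (\v.8))) || ((5 < 6) && y)))) false) || (let y = true in (((\z.false) (let u = y in (\v.8))) || ((5 < 6) && y))))))
step 3: [delta@0.0] ((-1 * 0) + ((\p.(4 + 2)) (((\q.(let y = true in (((\z.false) (let u = y in (\v.8))) || ((5 < 6) && y)))) false) || (let y = true in (((\z.false) (let u = y in (\v.8))) || ((5 < 6) && y))))))

Answer: delta at 0.0 : (4 - 5)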